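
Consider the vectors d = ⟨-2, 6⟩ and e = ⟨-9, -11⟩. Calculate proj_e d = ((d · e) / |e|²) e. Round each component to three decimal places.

(2.139, 2.614)

d · e = (-2)·(-9) + 6·(-11) = 18 - 66 = -48
|e|² = 81 + 121 = 202
proj_e d = (-48/202) · (-9, -11) ≈ (2.139, 2.614)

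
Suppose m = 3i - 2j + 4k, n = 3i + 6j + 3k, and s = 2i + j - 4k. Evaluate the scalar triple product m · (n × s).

n × s:
i: 6·(-4) - 3·1 = -24 - 3 = -27
j: 3·2 - 3·(-4) = 6 - (-12) = 18
k: 3·1 - 6·2 = 3 - 12 = -9
n × s = (-27, 18, -9)
m · (n × s) = 3·(-27) + (-2)·18 + 4·(-9) = -81 - 36 - 36 = -153

-153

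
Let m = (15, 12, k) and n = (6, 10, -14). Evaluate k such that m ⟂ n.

m · n = 15·6 + 12·10 + k·(-14) = 210 - 14k
Set equal to 0: -14k = -210, so k = 15.

15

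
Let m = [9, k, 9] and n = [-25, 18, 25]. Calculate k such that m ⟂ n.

m · n = 9·(-25) + k·18 + 9·25 = 0 + 18k
Set equal to 0: 18k = 0, so k = 0.

0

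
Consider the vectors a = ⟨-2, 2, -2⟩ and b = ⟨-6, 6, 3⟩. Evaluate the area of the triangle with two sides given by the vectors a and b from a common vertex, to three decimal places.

i: 2·3 - (-2)·6 = 6 - (-12) = 18
j: (-2)·(-6) - (-2)·3 = 12 - (-6) = 18
k: (-2)·6 - 2·(-6) = -12 - (-12) = 0
a × b = (18, 18, 0)
|a × b| = √(18² + 18² + 0²) = √648 ≈ 25.4558
area = ½ · 25.4558 ≈ 12.728

12.728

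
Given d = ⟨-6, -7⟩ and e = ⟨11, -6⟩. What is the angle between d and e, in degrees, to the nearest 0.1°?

102.0

d · e = (-6)·11 + (-7)·(-6) = -66 + 42 = -24
|d|² = 36 + 49 = 85,  |d| = √85 ≈ 9.219544
|e|² = 121 + 36 = 157,  |e| = √157 ≈ 12.529964
cos θ = -24 / (9.219544 · 12.529964) ≈ -0.20776
θ = arccos(-0.20776) ≈ 102.0°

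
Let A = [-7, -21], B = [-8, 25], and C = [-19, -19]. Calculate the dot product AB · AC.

AB = B − A = (-1, 46)
AC = C − A = (-12, 2)
AB · AC = (-1)·(-12) + 46·2 = 12 + 92 = 104

104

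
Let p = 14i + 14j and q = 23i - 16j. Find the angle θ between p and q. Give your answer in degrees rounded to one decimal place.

79.8

p · q = 14·23 + 14·(-16) = 322 - 224 = 98
|p|² = 196 + 196 = 392,  |p| = √392 ≈ 19.798990
|q|² = 529 + 256 = 785,  |q| = √785 ≈ 28.017851
cos θ = 98 / (19.798990 · 28.017851) ≈ 0.17666
θ = arccos(0.17666) ≈ 79.8°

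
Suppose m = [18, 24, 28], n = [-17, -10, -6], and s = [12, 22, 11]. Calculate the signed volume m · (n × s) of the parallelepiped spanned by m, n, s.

n × s:
i: (-10)·11 - (-6)·22 = -110 - (-132) = 22
j: (-6)·12 - (-17)·11 = -72 - (-187) = 115
k: (-17)·22 - (-10)·12 = -374 - (-120) = -254
n × s = (22, 115, -254)
m · (n × s) = 18·22 + 24·115 + 28·(-254) = 396 + 2760 - 7112 = -3956

-3956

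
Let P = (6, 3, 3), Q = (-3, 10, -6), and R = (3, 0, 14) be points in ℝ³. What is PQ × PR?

PQ = (-9, 7, -9)
PR = (-3, -3, 11)
i: 7·11 - (-9)·(-3) = 77 - 27 = 50
j: (-9)·(-3) - (-9)·11 = 27 - (-99) = 126
k: (-9)·(-3) - 7·(-3) = 27 - (-21) = 48
PQ × PR = (50, 126, 48)

(50, 126, 48)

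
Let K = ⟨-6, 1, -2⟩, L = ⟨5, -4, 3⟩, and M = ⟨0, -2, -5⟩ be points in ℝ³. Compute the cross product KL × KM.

(30, 63, -3)

KL = (11, -5, 5)
KM = (6, -3, -3)
i: (-5)·(-3) - 5·(-3) = 15 - (-15) = 30
j: 5·6 - 11·(-3) = 30 - (-33) = 63
k: 11·(-3) - (-5)·6 = -33 - (-30) = -3
KL × KM = (30, 63, -3)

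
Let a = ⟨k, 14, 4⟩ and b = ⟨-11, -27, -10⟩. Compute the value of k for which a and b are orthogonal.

-38

a · b = k·(-11) + 14·(-27) + 4·(-10) = -418 - 11k
Set equal to 0: -11k = 418, so k = -38.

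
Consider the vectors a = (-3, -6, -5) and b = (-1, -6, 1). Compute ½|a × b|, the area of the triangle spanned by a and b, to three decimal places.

i: (-6)·1 - (-5)·(-6) = -6 - 30 = -36
j: (-5)·(-1) - (-3)·1 = 5 - (-3) = 8
k: (-3)·(-6) - (-6)·(-1) = 18 - 6 = 12
a × b = (-36, 8, 12)
|a × b| = √((-36)² + 8² + 12²) = √1504 ≈ 38.7814
area = ½ · 38.7814 ≈ 19.391

19.391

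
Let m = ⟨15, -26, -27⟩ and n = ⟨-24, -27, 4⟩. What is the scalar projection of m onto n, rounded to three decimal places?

6.438

m · n = 15·(-24) + (-26)·(-27) + (-27)·4 = -360 + 702 - 108 = 234
|n| = √(576 + 729 + 16) = √1321 ≈ 36.3456
comp_n m = 234 / √1321 ≈ 6.438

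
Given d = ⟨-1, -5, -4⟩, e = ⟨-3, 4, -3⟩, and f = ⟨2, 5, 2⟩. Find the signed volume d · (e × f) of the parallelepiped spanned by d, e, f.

69

e × f:
i: 4·2 - (-3)·5 = 8 - (-15) = 23
j: (-3)·2 - (-3)·2 = -6 - (-6) = 0
k: (-3)·5 - 4·2 = -15 - 8 = -23
e × f = (23, 0, -23)
d · (e × f) = (-1)·23 + (-5)·0 + (-4)·(-23) = -23 + 0 + 92 = 69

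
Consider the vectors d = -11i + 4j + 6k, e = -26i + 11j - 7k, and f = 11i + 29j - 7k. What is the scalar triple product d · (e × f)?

e × f:
i: 11·(-7) - (-7)·29 = -77 - (-203) = 126
j: (-7)·11 - (-26)·(-7) = -77 - 182 = -259
k: (-26)·29 - 11·11 = -754 - 121 = -875
e × f = (126, -259, -875)
d · (e × f) = (-11)·126 + 4·(-259) + 6·(-875) = -1386 - 1036 - 5250 = -7672

-7672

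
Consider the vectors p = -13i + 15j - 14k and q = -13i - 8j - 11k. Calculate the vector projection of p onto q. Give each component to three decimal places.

p · q = (-13)·(-13) + 15·(-8) + (-14)·(-11) = 169 - 120 + 154 = 203
|q|² = 169 + 64 + 121 = 354
proj_q p = (203/354) · (-13, -8, -11) ≈ (-7.455, -4.588, -6.308)

(-7.455, -4.588, -6.308)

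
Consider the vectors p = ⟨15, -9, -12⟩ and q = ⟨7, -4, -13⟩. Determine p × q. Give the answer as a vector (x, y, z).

(69, 111, 3)

i: (-9)·(-13) - (-12)·(-4) = 117 - 48 = 69
j: (-12)·7 - 15·(-13) = -84 - (-195) = 111
k: 15·(-4) - (-9)·7 = -60 - (-63) = 3
p × q = (69, 111, 3)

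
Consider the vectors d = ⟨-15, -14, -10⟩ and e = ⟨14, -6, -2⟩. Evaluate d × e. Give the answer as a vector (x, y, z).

(-32, -170, 286)

i: (-14)·(-2) - (-10)·(-6) = 28 - 60 = -32
j: (-10)·14 - (-15)·(-2) = -140 - 30 = -170
k: (-15)·(-6) - (-14)·14 = 90 - (-196) = 286
d × e = (-32, -170, 286)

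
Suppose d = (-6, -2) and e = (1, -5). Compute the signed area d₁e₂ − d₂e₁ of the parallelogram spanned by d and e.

32

(-6)·(-5) - (-2)·1 = 30 - (-2) = 32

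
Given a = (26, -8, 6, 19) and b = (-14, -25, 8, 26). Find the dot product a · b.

378

a · b = 26·(-14) + (-8)·(-25) + 6·8 + 19·26 = -364 + 200 + 48 + 494 = 378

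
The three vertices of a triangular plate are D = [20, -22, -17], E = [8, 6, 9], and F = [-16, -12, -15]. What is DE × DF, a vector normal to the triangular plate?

DE = (-12, 28, 26)
DF = (-36, 10, 2)
i: 28·2 - 26·10 = 56 - 260 = -204
j: 26·(-36) - (-12)·2 = -936 - (-24) = -912
k: (-12)·10 - 28·(-36) = -120 - (-1008) = 888
DE × DF = (-204, -912, 888)

(-204, -912, 888)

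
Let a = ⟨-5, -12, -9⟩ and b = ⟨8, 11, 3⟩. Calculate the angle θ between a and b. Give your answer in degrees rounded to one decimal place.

a · b = (-5)·8 + (-12)·11 + (-9)·3 = -40 - 132 - 27 = -199
|a|² = 25 + 144 + 81 = 250,  |a| = √250 ≈ 15.811388
|b|² = 64 + 121 + 9 = 194,  |b| = √194 ≈ 13.928388
cos θ = -199 / (15.811388 · 13.928388) ≈ -0.90361
θ = arccos(-0.90361) ≈ 154.6°

154.6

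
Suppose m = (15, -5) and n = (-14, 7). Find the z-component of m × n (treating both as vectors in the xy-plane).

35

15·7 - (-5)·(-14) = 105 - 70 = 35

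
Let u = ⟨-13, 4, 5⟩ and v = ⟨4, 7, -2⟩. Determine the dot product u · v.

-34

u · v = (-13)·4 + 4·7 + 5·(-2) = -52 + 28 - 10 = -34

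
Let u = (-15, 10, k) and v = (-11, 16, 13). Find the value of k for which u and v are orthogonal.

u · v = (-15)·(-11) + 10·16 + k·13 = 325 + 13k
Set equal to 0: 13k = -325, so k = -25.

-25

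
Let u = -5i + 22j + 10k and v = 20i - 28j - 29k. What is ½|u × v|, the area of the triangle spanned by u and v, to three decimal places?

i: 22·(-29) - 10·(-28) = -638 - (-280) = -358
j: 10·20 - (-5)·(-29) = 200 - 145 = 55
k: (-5)·(-28) - 22·20 = 140 - 440 = -300
u × v = (-358, 55, -300)
|u × v| = √((-358)² + 55² + (-300)²) = √221189 ≈ 470.3073
area = ½ · 470.3073 ≈ 235.154

235.154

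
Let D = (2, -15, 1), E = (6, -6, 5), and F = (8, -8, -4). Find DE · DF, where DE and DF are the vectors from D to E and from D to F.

DE = E − D = (4, 9, 4)
DF = F − D = (6, 7, -5)
DE · DF = 4·6 + 9·7 + 4·(-5) = 24 + 63 - 20 = 67

67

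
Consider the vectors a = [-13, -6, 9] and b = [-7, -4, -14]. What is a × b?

(120, -245, 10)

i: (-6)·(-14) - 9·(-4) = 84 - (-36) = 120
j: 9·(-7) - (-13)·(-14) = -63 - 182 = -245
k: (-13)·(-4) - (-6)·(-7) = 52 - 42 = 10
a × b = (120, -245, 10)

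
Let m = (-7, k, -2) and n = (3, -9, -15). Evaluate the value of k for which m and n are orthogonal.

m · n = (-7)·3 + k·(-9) + (-2)·(-15) = 9 - 9k
Set equal to 0: -9k = -9, so k = 1.

1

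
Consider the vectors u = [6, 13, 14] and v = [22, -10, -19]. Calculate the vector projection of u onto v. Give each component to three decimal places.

(-6.146, 2.794, 5.308)

u · v = 6·22 + 13·(-10) + 14·(-19) = 132 - 130 - 266 = -264
|v|² = 484 + 100 + 361 = 945
proj_v u = (-264/945) · (22, -10, -19) ≈ (-6.146, 2.794, 5.308)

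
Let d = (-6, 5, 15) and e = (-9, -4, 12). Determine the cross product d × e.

(120, -63, 69)

i: 5·12 - 15·(-4) = 60 - (-60) = 120
j: 15·(-9) - (-6)·12 = -135 - (-72) = -63
k: (-6)·(-4) - 5·(-9) = 24 - (-45) = 69
d × e = (120, -63, 69)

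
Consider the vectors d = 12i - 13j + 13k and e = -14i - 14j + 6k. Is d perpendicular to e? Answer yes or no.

no

d · e = 12·(-14) + (-13)·(-14) + 13·6 = -168 + 182 + 78 = 92
Nonzero, so the vectors are not orthogonal.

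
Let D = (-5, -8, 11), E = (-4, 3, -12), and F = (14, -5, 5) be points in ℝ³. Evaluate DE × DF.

DE = (1, 11, -23)
DF = (19, 3, -6)
i: 11·(-6) - (-23)·3 = -66 - (-69) = 3
j: (-23)·19 - 1·(-6) = -437 - (-6) = -431
k: 1·3 - 11·19 = 3 - 209 = -206
DE × DF = (3, -431, -206)

(3, -431, -206)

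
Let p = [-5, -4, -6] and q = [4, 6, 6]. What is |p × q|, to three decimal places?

19.391

i: (-4)·6 - (-6)·6 = -24 - (-36) = 12
j: (-6)·4 - (-5)·6 = -24 - (-30) = 6
k: (-5)·6 - (-4)·4 = -30 - (-16) = -14
p × q = (12, 6, -14)
|p × q| = √(12² + 6² + (-14)²) = √376 ≈ 19.3907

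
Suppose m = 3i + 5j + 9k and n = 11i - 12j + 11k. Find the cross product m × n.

i: 5·11 - 9·(-12) = 55 - (-108) = 163
j: 9·11 - 3·11 = 99 - 33 = 66
k: 3·(-12) - 5·11 = -36 - 55 = -91
m × n = (163, 66, -91)

(163, 66, -91)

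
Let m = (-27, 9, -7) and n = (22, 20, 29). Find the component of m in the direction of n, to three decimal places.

-14.856

m · n = (-27)·22 + 9·20 + (-7)·29 = -594 + 180 - 203 = -617
|n| = √(484 + 400 + 841) = √1725 ≈ 41.5331
comp_n m = -617 / √1725 ≈ -14.856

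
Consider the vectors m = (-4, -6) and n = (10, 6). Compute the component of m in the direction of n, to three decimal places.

m · n = (-4)·10 + (-6)·6 = -40 - 36 = -76
|n| = √(100 + 36) = √136 ≈ 11.6619
comp_n m = -76 / √136 ≈ -6.517

-6.517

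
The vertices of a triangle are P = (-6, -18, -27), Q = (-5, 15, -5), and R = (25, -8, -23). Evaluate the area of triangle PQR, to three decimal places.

PQ = (1, 33, 22),  PR = (31, 10, 4)
i: 33·4 - 22·10 = 132 - 220 = -88
j: 22·31 - 1·4 = 682 - 4 = 678
k: 1·10 - 33·31 = 10 - 1023 = -1013
PQ × PR = (-88, 678, -1013)
|PQ × PR| = √1493597 ≈ 1222.1281
area = ½ · 1222.1281 ≈ 611.064

611.064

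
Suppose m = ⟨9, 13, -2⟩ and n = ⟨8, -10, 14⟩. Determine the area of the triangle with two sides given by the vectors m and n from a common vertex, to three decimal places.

i: 13·14 - (-2)·(-10) = 182 - 20 = 162
j: (-2)·8 - 9·14 = -16 - 126 = -142
k: 9·(-10) - 13·8 = -90 - 104 = -194
m × n = (162, -142, -194)
|m × n| = √(162² + (-142)² + (-194)²) = √84044 ≈ 289.9034
area = ½ · 289.9034 ≈ 144.952

144.952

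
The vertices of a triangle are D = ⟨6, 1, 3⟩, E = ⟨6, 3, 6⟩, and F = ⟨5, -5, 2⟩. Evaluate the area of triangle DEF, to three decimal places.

DE = (0, 2, 3),  DF = (-1, -6, -1)
i: 2·(-1) - 3·(-6) = -2 - (-18) = 16
j: 3·(-1) - 0·(-1) = -3 - 0 = -3
k: 0·(-6) - 2·(-1) = 0 - (-2) = 2
DE × DF = (16, -3, 2)
|DE × DF| = √269 ≈ 16.4012
area = ½ · 16.4012 ≈ 8.201

8.201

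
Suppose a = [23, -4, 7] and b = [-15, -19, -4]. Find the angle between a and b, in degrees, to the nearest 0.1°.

a · b = 23·(-15) + (-4)·(-19) + 7·(-4) = -345 + 76 - 28 = -297
|a|² = 529 + 16 + 49 = 594,  |a| = √594 ≈ 24.372115
|b|² = 225 + 361 + 16 = 602,  |b| = √602 ≈ 24.535688
cos θ = -297 / (24.372115 · 24.535688) ≈ -0.49667
θ = arccos(-0.49667) ≈ 119.8°

119.8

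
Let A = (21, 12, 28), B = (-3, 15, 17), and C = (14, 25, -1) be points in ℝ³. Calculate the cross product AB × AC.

AB = (-24, 3, -11)
AC = (-7, 13, -29)
i: 3·(-29) - (-11)·13 = -87 - (-143) = 56
j: (-11)·(-7) - (-24)·(-29) = 77 - 696 = -619
k: (-24)·13 - 3·(-7) = -312 - (-21) = -291
AB × AC = (56, -619, -291)

(56, -619, -291)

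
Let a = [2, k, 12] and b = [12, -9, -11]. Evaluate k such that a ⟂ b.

-12

a · b = 2·12 + k·(-9) + 12·(-11) = -108 - 9k
Set equal to 0: -9k = 108, so k = -12.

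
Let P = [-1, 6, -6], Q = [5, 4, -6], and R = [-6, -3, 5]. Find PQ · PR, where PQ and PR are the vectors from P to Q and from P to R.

PQ = Q − P = (6, -2, 0)
PR = R − P = (-5, -9, 11)
PQ · PR = 6·(-5) + (-2)·(-9) + 0·11 = -30 + 18 + 0 = -12

-12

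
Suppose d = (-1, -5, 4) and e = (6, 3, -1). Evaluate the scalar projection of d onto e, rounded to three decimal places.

d · e = (-1)·6 + (-5)·3 + 4·(-1) = -6 - 15 - 4 = -25
|e| = √(36 + 9 + 1) = √46 ≈ 6.7823
comp_e d = -25 / √46 ≈ -3.686

-3.686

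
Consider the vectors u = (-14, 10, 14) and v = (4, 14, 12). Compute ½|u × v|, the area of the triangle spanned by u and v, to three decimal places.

i: 10·12 - 14·14 = 120 - 196 = -76
j: 14·4 - (-14)·12 = 56 - (-168) = 224
k: (-14)·14 - 10·4 = -196 - 40 = -236
u × v = (-76, 224, -236)
|u × v| = √((-76)² + 224² + (-236)²) = √111648 ≈ 334.1377
area = ½ · 334.1377 ≈ 167.069

167.069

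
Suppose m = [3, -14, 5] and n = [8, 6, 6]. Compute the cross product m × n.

i: (-14)·6 - 5·6 = -84 - 30 = -114
j: 5·8 - 3·6 = 40 - 18 = 22
k: 3·6 - (-14)·8 = 18 - (-112) = 130
m × n = (-114, 22, 130)

(-114, 22, 130)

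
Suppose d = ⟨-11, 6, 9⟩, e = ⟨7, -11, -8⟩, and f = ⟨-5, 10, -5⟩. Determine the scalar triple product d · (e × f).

-900

e × f:
i: (-11)·(-5) - (-8)·10 = 55 - (-80) = 135
j: (-8)·(-5) - 7·(-5) = 40 - (-35) = 75
k: 7·10 - (-11)·(-5) = 70 - 55 = 15
e × f = (135, 75, 15)
d · (e × f) = (-11)·135 + 6·75 + 9·15 = -1485 + 450 + 135 = -900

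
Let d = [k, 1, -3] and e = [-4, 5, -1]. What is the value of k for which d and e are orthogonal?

d · e = k·(-4) + 1·5 + (-3)·(-1) = 8 - 4k
Set equal to 0: -4k = -8, so k = 2.

2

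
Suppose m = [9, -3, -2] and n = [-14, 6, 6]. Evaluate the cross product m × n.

i: (-3)·6 - (-2)·6 = -18 - (-12) = -6
j: (-2)·(-14) - 9·6 = 28 - 54 = -26
k: 9·6 - (-3)·(-14) = 54 - 42 = 12
m × n = (-6, -26, 12)

(-6, -26, 12)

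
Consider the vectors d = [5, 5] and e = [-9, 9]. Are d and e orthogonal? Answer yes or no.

d · e = 5·(-9) + 5·9 = -45 + 45 = 0
Zero, so the vectors are orthogonal.

yes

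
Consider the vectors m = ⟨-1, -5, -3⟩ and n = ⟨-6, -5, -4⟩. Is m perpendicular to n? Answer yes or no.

m · n = (-1)·(-6) + (-5)·(-5) + (-3)·(-4) = 6 + 25 + 12 = 43
Nonzero, so the vectors are not orthogonal.

no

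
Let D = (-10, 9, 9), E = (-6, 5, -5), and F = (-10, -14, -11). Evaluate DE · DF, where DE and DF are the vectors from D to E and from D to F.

DE = E − D = (4, -4, -14)
DF = F − D = (0, -23, -20)
DE · DF = 4·0 + (-4)·(-23) + (-14)·(-20) = 0 + 92 + 280 = 372

372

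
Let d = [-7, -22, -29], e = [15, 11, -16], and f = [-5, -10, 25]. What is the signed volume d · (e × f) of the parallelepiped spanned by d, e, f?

8440

e × f:
i: 11·25 - (-16)·(-10) = 275 - 160 = 115
j: (-16)·(-5) - 15·25 = 80 - 375 = -295
k: 15·(-10) - 11·(-5) = -150 - (-55) = -95
e × f = (115, -295, -95)
d · (e × f) = (-7)·115 + (-22)·(-295) + (-29)·(-95) = -805 + 6490 + 2755 = 8440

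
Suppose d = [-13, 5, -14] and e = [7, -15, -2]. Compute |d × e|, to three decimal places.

i: 5·(-2) - (-14)·(-15) = -10 - 210 = -220
j: (-14)·7 - (-13)·(-2) = -98 - 26 = -124
k: (-13)·(-15) - 5·7 = 195 - 35 = 160
d × e = (-220, -124, 160)
|d × e| = √((-220)² + (-124)² + 160²) = √89376 ≈ 298.9582

298.958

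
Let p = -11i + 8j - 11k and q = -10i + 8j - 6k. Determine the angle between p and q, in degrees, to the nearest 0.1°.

14.0

p · q = (-11)·(-10) + 8·8 + (-11)·(-6) = 110 + 64 + 66 = 240
|p|² = 121 + 64 + 121 = 306,  |p| = √306 ≈ 17.492856
|q|² = 100 + 64 + 36 = 200,  |q| = √200 ≈ 14.142136
cos θ = 240 / (17.492856 · 14.142136) ≈ 0.97014
θ = arccos(0.97014) ≈ 14.0°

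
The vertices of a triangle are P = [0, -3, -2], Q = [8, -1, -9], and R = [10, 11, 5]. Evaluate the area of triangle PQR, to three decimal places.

96.026

PQ = (8, 2, -7),  PR = (10, 14, 7)
i: 2·7 - (-7)·14 = 14 - (-98) = 112
j: (-7)·10 - 8·7 = -70 - 56 = -126
k: 8·14 - 2·10 = 112 - 20 = 92
PQ × PR = (112, -126, 92)
|PQ × PR| = √36884 ≈ 192.0521
area = ½ · 192.0521 ≈ 96.026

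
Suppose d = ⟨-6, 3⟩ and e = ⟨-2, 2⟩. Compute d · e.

d · e = (-6)·(-2) + 3·2 = 12 + 6 = 18

18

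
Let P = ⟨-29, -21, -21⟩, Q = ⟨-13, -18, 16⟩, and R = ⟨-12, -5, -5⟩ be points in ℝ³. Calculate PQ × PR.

PQ = (16, 3, 37)
PR = (17, 16, 16)
i: 3·16 - 37·16 = 48 - 592 = -544
j: 37·17 - 16·16 = 629 - 256 = 373
k: 16·16 - 3·17 = 256 - 51 = 205
PQ × PR = (-544, 373, 205)

(-544, 373, 205)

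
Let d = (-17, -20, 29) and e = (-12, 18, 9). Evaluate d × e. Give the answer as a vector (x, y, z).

i: (-20)·9 - 29·18 = -180 - 522 = -702
j: 29·(-12) - (-17)·9 = -348 - (-153) = -195
k: (-17)·18 - (-20)·(-12) = -306 - 240 = -546
d × e = (-702, -195, -546)

(-702, -195, -546)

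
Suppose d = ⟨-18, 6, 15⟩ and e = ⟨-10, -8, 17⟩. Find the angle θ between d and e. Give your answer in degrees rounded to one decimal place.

d · e = (-18)·(-10) + 6·(-8) + 15·17 = 180 - 48 + 255 = 387
|d|² = 324 + 36 + 225 = 585,  |d| = √585 ≈ 24.186773
|e|² = 100 + 64 + 289 = 453,  |e| = √453 ≈ 21.283797
cos θ = 387 / (24.186773 · 21.283797) ≈ 0.75177
θ = arccos(0.75177) ≈ 41.3°

41.3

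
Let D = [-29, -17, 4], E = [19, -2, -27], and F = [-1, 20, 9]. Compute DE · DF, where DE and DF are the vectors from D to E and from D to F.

DE = E − D = (48, 15, -31)
DF = F − D = (28, 37, 5)
DE · DF = 48·28 + 15·37 + (-31)·5 = 1344 + 555 - 155 = 1744

1744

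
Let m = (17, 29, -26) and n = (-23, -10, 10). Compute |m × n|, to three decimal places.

656.577

i: 29·10 - (-26)·(-10) = 290 - 260 = 30
j: (-26)·(-23) - 17·10 = 598 - 170 = 428
k: 17·(-10) - 29·(-23) = -170 - (-667) = 497
m × n = (30, 428, 497)
|m × n| = √(30² + 428² + 497²) = √431093 ≈ 656.5767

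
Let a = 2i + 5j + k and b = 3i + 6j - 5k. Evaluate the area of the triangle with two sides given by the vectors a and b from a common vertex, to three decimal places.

i: 5·(-5) - 1·6 = -25 - 6 = -31
j: 1·3 - 2·(-5) = 3 - (-10) = 13
k: 2·6 - 5·3 = 12 - 15 = -3
a × b = (-31, 13, -3)
|a × b| = √((-31)² + 13² + (-3)²) = √1139 ≈ 33.7491
area = ½ · 33.7491 ≈ 16.875

16.875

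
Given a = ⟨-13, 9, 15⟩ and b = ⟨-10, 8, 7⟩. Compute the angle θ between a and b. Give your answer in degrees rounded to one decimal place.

15.2

a · b = (-13)·(-10) + 9·8 + 15·7 = 130 + 72 + 105 = 307
|a|² = 169 + 81 + 225 = 475,  |a| = √475 ≈ 21.794495
|b|² = 100 + 64 + 49 = 213,  |b| = √213 ≈ 14.594520
cos θ = 307 / (21.794495 · 14.594520) ≈ 0.96517
θ = arccos(0.96517) ≈ 15.2°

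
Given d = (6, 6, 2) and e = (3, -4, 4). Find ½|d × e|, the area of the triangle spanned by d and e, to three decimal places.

27.893

i: 6·4 - 2·(-4) = 24 - (-8) = 32
j: 2·3 - 6·4 = 6 - 24 = -18
k: 6·(-4) - 6·3 = -24 - 18 = -42
d × e = (32, -18, -42)
|d × e| = √(32² + (-18)² + (-42)²) = √3112 ≈ 55.7853
area = ½ · 55.7853 ≈ 27.893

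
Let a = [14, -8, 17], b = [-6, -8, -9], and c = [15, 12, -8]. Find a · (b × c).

4688

b × c:
i: (-8)·(-8) - (-9)·12 = 64 - (-108) = 172
j: (-9)·15 - (-6)·(-8) = -135 - 48 = -183
k: (-6)·12 - (-8)·15 = -72 - (-120) = 48
b × c = (172, -183, 48)
a · (b × c) = 14·172 + (-8)·(-183) + 17·48 = 2408 + 1464 + 816 = 4688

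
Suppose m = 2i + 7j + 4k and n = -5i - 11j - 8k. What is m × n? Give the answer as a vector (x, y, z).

(-12, -4, 13)

i: 7·(-8) - 4·(-11) = -56 - (-44) = -12
j: 4·(-5) - 2·(-8) = -20 - (-16) = -4
k: 2·(-11) - 7·(-5) = -22 - (-35) = 13
m × n = (-12, -4, 13)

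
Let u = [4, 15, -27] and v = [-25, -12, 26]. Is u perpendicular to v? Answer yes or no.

u · v = 4·(-25) + 15·(-12) + (-27)·26 = -100 - 180 - 702 = -982
Nonzero, so the vectors are not orthogonal.

no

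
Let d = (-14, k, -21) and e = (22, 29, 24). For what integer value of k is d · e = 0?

d · e = (-14)·22 + k·29 + (-21)·24 = -812 + 29k
Set equal to 0: 29k = 812, so k = 28.

28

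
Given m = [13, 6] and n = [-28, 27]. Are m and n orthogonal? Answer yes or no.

m · n = 13·(-28) + 6·27 = -364 + 162 = -202
Nonzero, so the vectors are not orthogonal.

no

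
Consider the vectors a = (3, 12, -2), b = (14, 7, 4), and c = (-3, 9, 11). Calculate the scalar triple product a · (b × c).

-2163

b × c:
i: 7·11 - 4·9 = 77 - 36 = 41
j: 4·(-3) - 14·11 = -12 - 154 = -166
k: 14·9 - 7·(-3) = 126 - (-21) = 147
b × c = (41, -166, 147)
a · (b × c) = 3·41 + 12·(-166) + (-2)·147 = 123 - 1992 - 294 = -2163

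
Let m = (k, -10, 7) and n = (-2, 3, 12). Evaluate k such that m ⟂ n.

m · n = k·(-2) + (-10)·3 + 7·12 = 54 - 2k
Set equal to 0: -2k = -54, so k = 27.

27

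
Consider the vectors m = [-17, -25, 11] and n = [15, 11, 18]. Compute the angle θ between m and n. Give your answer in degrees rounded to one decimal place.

113.5

m · n = (-17)·15 + (-25)·11 + 11·18 = -255 - 275 + 198 = -332
|m|² = 289 + 625 + 121 = 1035,  |m| = √1035 ≈ 32.171416
|n|² = 225 + 121 + 324 = 670,  |n| = √670 ≈ 25.884358
cos θ = -332 / (32.171416 · 25.884358) ≈ -0.39869
θ = arccos(-0.39869) ≈ 113.5°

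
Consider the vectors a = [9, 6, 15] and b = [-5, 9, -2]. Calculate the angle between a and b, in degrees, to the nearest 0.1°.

a · b = 9·(-5) + 6·9 + 15·(-2) = -45 + 54 - 30 = -21
|a|² = 81 + 36 + 225 = 342,  |a| = √342 ≈ 18.493242
|b|² = 25 + 81 + 4 = 110,  |b| = √110 ≈ 10.488088
cos θ = -21 / (18.493242 · 10.488088) ≈ -0.10827
θ = arccos(-0.10827) ≈ 96.2°

96.2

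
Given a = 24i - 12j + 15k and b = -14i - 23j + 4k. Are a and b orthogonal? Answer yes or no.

yes

a · b = 24·(-14) + (-12)·(-23) + 15·4 = -336 + 276 + 60 = 0
Zero, so the vectors are orthogonal.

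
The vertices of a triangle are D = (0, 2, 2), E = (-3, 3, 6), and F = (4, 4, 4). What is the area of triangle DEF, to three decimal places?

DE = (-3, 1, 4),  DF = (4, 2, 2)
i: 1·2 - 4·2 = 2 - 8 = -6
j: 4·4 - (-3)·2 = 16 - (-6) = 22
k: (-3)·2 - 1·4 = -6 - 4 = -10
DE × DF = (-6, 22, -10)
|DE × DF| = √620 ≈ 24.8998
area = ½ · 24.8998 ≈ 12.450

12.450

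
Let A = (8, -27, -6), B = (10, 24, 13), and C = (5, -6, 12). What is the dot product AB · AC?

1407

AB = B − A = (2, 51, 19)
AC = C − A = (-3, 21, 18)
AB · AC = 2·(-3) + 51·21 + 19·18 = -6 + 1071 + 342 = 1407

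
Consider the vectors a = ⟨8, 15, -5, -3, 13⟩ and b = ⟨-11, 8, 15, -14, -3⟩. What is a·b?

-40

a · b = 8·(-11) + 15·8 + (-5)·15 + (-3)·(-14) + 13·(-3) = -88 + 120 - 75 + 42 - 39 = -40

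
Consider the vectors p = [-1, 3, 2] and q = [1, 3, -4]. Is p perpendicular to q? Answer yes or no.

yes

p · q = (-1)·1 + 3·3 + 2·(-4) = -1 + 9 - 8 = 0
Zero, so the vectors are orthogonal.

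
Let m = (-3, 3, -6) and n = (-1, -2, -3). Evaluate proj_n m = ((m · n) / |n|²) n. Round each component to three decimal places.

(-1.071, -2.143, -3.214)

m · n = (-3)·(-1) + 3·(-2) + (-6)·(-3) = 3 - 6 + 18 = 15
|n|² = 1 + 4 + 9 = 14
proj_n m = (15/14) · (-1, -2, -3) ≈ (-1.071, -2.143, -3.214)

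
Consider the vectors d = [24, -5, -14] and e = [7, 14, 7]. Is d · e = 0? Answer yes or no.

yes

d · e = 24·7 + (-5)·14 + (-14)·7 = 168 - 70 - 98 = 0
Zero, so the vectors are orthogonal.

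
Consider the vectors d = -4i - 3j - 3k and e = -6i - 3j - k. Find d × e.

(-6, 14, -6)

i: (-3)·(-1) - (-3)·(-3) = 3 - 9 = -6
j: (-3)·(-6) - (-4)·(-1) = 18 - 4 = 14
k: (-4)·(-3) - (-3)·(-6) = 12 - 18 = -6
d × e = (-6, 14, -6)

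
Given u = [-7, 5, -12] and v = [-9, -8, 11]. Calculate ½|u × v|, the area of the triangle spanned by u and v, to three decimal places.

107.363

i: 5·11 - (-12)·(-8) = 55 - 96 = -41
j: (-12)·(-9) - (-7)·11 = 108 - (-77) = 185
k: (-7)·(-8) - 5·(-9) = 56 - (-45) = 101
u × v = (-41, 185, 101)
|u × v| = √((-41)² + 185² + 101²) = √46107 ≈ 214.7254
area = ½ · 214.7254 ≈ 107.363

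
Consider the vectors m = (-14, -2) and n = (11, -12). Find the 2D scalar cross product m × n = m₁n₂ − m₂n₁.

190

(-14)·(-12) - (-2)·11 = 168 - (-22) = 190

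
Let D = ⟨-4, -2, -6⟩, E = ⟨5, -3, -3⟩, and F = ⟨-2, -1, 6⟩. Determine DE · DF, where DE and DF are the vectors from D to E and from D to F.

53

DE = E − D = (9, -1, 3)
DF = F − D = (2, 1, 12)
DE · DF = 9·2 + (-1)·1 + 3·12 = 18 - 1 + 36 = 53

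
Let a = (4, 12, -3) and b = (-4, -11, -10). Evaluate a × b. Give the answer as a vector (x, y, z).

i: 12·(-10) - (-3)·(-11) = -120 - 33 = -153
j: (-3)·(-4) - 4·(-10) = 12 - (-40) = 52
k: 4·(-11) - 12·(-4) = -44 - (-48) = 4
a × b = (-153, 52, 4)

(-153, 52, 4)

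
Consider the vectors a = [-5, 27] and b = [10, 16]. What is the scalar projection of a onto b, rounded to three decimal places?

20.246

a · b = (-5)·10 + 27·16 = -50 + 432 = 382
|b| = √(100 + 256) = √356 ≈ 18.8680
comp_b a = 382 / √356 ≈ 20.246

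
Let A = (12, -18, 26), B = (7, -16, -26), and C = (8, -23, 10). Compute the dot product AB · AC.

AB = B − A = (-5, 2, -52)
AC = C − A = (-4, -5, -16)
AB · AC = (-5)·(-4) + 2·(-5) + (-52)·(-16) = 20 - 10 + 832 = 842

842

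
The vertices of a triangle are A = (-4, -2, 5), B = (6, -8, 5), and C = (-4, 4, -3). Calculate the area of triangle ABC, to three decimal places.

AB = (10, -6, 0),  AC = (0, 6, -8)
i: (-6)·(-8) - 0·6 = 48 - 0 = 48
j: 0·0 - 10·(-8) = 0 - (-80) = 80
k: 10·6 - (-6)·0 = 60 - 0 = 60
AB × AC = (48, 80, 60)
|AB × AC| = √12304 ≈ 110.9234
area = ½ · 110.9234 ≈ 55.462

55.462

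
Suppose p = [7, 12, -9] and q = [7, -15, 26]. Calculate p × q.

i: 12·26 - (-9)·(-15) = 312 - 135 = 177
j: (-9)·7 - 7·26 = -63 - 182 = -245
k: 7·(-15) - 12·7 = -105 - 84 = -189
p × q = (177, -245, -189)

(177, -245, -189)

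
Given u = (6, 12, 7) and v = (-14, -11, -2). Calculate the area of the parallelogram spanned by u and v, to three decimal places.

i: 12·(-2) - 7·(-11) = -24 - (-77) = 53
j: 7·(-14) - 6·(-2) = -98 - (-12) = -86
k: 6·(-11) - 12·(-14) = -66 - (-168) = 102
u × v = (53, -86, 102)
|u × v| = √(53² + (-86)² + 102²) = √20609 ≈ 143.5584

143.558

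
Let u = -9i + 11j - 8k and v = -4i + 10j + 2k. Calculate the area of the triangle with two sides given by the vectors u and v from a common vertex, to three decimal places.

61.278

i: 11·2 - (-8)·10 = 22 - (-80) = 102
j: (-8)·(-4) - (-9)·2 = 32 - (-18) = 50
k: (-9)·10 - 11·(-4) = -90 - (-44) = -46
u × v = (102, 50, -46)
|u × v| = √(102² + 50² + (-46)²) = √15020 ≈ 122.5561
area = ½ · 122.5561 ≈ 61.278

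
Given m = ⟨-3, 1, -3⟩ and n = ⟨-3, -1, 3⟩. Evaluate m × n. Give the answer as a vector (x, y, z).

i: 1·3 - (-3)·(-1) = 3 - 3 = 0
j: (-3)·(-3) - (-3)·3 = 9 - (-9) = 18
k: (-3)·(-1) - 1·(-3) = 3 - (-3) = 6
m × n = (0, 18, 6)

(0, 18, 6)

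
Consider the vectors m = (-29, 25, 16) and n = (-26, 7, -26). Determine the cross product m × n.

i: 25·(-26) - 16·7 = -650 - 112 = -762
j: 16·(-26) - (-29)·(-26) = -416 - 754 = -1170
k: (-29)·7 - 25·(-26) = -203 - (-650) = 447
m × n = (-762, -1170, 447)

(-762, -1170, 447)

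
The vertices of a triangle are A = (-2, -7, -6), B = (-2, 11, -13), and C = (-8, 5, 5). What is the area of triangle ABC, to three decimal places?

152.440

AB = (0, 18, -7),  AC = (-6, 12, 11)
i: 18·11 - (-7)·12 = 198 - (-84) = 282
j: (-7)·(-6) - 0·11 = 42 - 0 = 42
k: 0·12 - 18·(-6) = 0 - (-108) = 108
AB × AC = (282, 42, 108)
|AB × AC| = √92952 ≈ 304.8803
area = ½ · 304.8803 ≈ 152.440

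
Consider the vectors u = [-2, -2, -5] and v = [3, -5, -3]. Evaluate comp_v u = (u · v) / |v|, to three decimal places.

2.897

u · v = (-2)·3 + (-2)·(-5) + (-5)·(-3) = -6 + 10 + 15 = 19
|v| = √(9 + 25 + 9) = √43 ≈ 6.5574
comp_v u = 19 / √43 ≈ 2.897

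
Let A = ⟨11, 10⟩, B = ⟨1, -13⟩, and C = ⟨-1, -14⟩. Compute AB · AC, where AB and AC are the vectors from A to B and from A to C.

AB = B − A = (-10, -23)
AC = C − A = (-12, -24)
AB · AC = (-10)·(-12) + (-23)·(-24) = 120 + 552 = 672

672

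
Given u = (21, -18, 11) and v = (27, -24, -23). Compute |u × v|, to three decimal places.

i: (-18)·(-23) - 11·(-24) = 414 - (-264) = 678
j: 11·27 - 21·(-23) = 297 - (-483) = 780
k: 21·(-24) - (-18)·27 = -504 - (-486) = -18
u × v = (678, 780, -18)
|u × v| = √(678² + 780² + (-18)²) = √1068408 ≈ 1033.6382

1033.638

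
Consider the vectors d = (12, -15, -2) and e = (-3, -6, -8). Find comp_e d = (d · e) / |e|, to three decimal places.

6.705

d · e = 12·(-3) + (-15)·(-6) + (-2)·(-8) = -36 + 90 + 16 = 70
|e| = √(9 + 36 + 64) = √109 ≈ 10.4403
comp_e d = 70 / √109 ≈ 6.705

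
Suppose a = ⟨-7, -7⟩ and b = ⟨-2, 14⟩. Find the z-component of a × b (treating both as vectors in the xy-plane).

(-7)·14 - (-7)·(-2) = -98 - 14 = -112

-112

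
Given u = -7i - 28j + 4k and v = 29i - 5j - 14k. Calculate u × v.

(412, 18, 847)

i: (-28)·(-14) - 4·(-5) = 392 - (-20) = 412
j: 4·29 - (-7)·(-14) = 116 - 98 = 18
k: (-7)·(-5) - (-28)·29 = 35 - (-812) = 847
u × v = (412, 18, 847)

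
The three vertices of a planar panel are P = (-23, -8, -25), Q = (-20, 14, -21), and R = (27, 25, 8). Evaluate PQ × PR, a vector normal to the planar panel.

(594, 101, -1001)

PQ = (3, 22, 4)
PR = (50, 33, 33)
i: 22·33 - 4·33 = 726 - 132 = 594
j: 4·50 - 3·33 = 200 - 99 = 101
k: 3·33 - 22·50 = 99 - 1100 = -1001
PQ × PR = (594, 101, -1001)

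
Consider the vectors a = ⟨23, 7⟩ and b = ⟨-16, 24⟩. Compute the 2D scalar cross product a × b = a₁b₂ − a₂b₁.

664

23·24 - 7·(-16) = 552 - (-112) = 664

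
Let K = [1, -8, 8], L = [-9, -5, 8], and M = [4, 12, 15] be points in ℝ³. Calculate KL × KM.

KL = (-10, 3, 0)
KM = (3, 20, 7)
i: 3·7 - 0·20 = 21 - 0 = 21
j: 0·3 - (-10)·7 = 0 - (-70) = 70
k: (-10)·20 - 3·3 = -200 - 9 = -209
KL × KM = (21, 70, -209)

(21, 70, -209)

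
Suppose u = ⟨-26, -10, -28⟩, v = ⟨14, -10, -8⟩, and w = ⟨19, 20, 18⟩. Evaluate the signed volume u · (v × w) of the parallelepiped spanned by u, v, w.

-8600

v × w:
i: (-10)·18 - (-8)·20 = -180 - (-160) = -20
j: (-8)·19 - 14·18 = -152 - 252 = -404
k: 14·20 - (-10)·19 = 280 - (-190) = 470
v × w = (-20, -404, 470)
u · (v × w) = (-26)·(-20) + (-10)·(-404) + (-28)·470 = 520 + 4040 - 13160 = -8600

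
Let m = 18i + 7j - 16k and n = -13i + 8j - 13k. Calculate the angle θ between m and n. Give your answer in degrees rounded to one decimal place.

m · n = 18·(-13) + 7·8 + (-16)·(-13) = -234 + 56 + 208 = 30
|m|² = 324 + 49 + 256 = 629,  |m| = √629 ≈ 25.079872
|n|² = 169 + 64 + 169 = 402,  |n| = √402 ≈ 20.049938
cos θ = 30 / (25.079872 · 20.049938) ≈ 0.05966
θ = arccos(0.05966) ≈ 86.6°

86.6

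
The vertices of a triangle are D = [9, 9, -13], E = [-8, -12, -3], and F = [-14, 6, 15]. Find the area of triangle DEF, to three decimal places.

373.666

DE = (-17, -21, 10),  DF = (-23, -3, 28)
i: (-21)·28 - 10·(-3) = -588 - (-30) = -558
j: 10·(-23) - (-17)·28 = -230 - (-476) = 246
k: (-17)·(-3) - (-21)·(-23) = 51 - 483 = -432
DE × DF = (-558, 246, -432)
|DE × DF| = √558504 ≈ 747.3313
area = ½ · 747.3313 ≈ 373.666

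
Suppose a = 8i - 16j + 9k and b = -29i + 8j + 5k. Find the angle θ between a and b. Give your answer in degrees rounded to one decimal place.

121.1

a · b = 8·(-29) + (-16)·8 + 9·5 = -232 - 128 + 45 = -315
|a|² = 64 + 256 + 81 = 401,  |a| = √401 ≈ 20.024984
|b|² = 841 + 64 + 25 = 930,  |b| = √930 ≈ 30.495901
cos θ = -315 / (20.024984 · 30.495901) ≈ -0.51582
θ = arccos(-0.51582) ≈ 121.1°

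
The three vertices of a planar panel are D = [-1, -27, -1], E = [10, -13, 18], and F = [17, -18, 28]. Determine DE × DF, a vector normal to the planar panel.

(235, 23, -153)

DE = (11, 14, 19)
DF = (18, 9, 29)
i: 14·29 - 19·9 = 406 - 171 = 235
j: 19·18 - 11·29 = 342 - 319 = 23
k: 11·9 - 14·18 = 99 - 252 = -153
DE × DF = (235, 23, -153)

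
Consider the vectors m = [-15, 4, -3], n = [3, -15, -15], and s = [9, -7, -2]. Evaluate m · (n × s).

267

n × s:
i: (-15)·(-2) - (-15)·(-7) = 30 - 105 = -75
j: (-15)·9 - 3·(-2) = -135 - (-6) = -129
k: 3·(-7) - (-15)·9 = -21 - (-135) = 114
n × s = (-75, -129, 114)
m · (n × s) = (-15)·(-75) + 4·(-129) + (-3)·114 = 1125 - 516 - 342 = 267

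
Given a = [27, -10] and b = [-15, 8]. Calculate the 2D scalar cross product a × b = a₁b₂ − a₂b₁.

66

27·8 - (-10)·(-15) = 216 - 150 = 66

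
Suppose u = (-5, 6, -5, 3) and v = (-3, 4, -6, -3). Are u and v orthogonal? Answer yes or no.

no

u · v = (-5)·(-3) + 6·4 + (-5)·(-6) + 3·(-3) = 15 + 24 + 30 - 9 = 60
Nonzero, so the vectors are not orthogonal.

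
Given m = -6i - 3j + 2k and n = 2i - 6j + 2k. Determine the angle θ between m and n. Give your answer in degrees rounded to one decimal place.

77.6

m · n = (-6)·2 + (-3)·(-6) + 2·2 = -12 + 18 + 4 = 10
|m|² = 36 + 9 + 4 = 49,  |m| = √49 ≈ 7.000000
|n|² = 4 + 36 + 4 = 44,  |n| = √44 ≈ 6.633250
cos θ = 10 / (7.000000 · 6.633250) ≈ 0.21537
θ = arccos(0.21537) ≈ 77.6°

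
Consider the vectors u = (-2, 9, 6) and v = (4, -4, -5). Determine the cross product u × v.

i: 9·(-5) - 6·(-4) = -45 - (-24) = -21
j: 6·4 - (-2)·(-5) = 24 - 10 = 14
k: (-2)·(-4) - 9·4 = 8 - 36 = -28
u × v = (-21, 14, -28)

(-21, 14, -28)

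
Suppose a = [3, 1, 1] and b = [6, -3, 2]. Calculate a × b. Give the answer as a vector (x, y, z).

i: 1·2 - 1·(-3) = 2 - (-3) = 5
j: 1·6 - 3·2 = 6 - 6 = 0
k: 3·(-3) - 1·6 = -9 - 6 = -15
a × b = (5, 0, -15)

(5, 0, -15)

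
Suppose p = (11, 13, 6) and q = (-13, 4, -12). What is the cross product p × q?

i: 13·(-12) - 6·4 = -156 - 24 = -180
j: 6·(-13) - 11·(-12) = -78 - (-132) = 54
k: 11·4 - 13·(-13) = 44 - (-169) = 213
p × q = (-180, 54, 213)

(-180, 54, 213)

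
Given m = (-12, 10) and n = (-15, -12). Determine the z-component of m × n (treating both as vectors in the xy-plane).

(-12)·(-12) - 10·(-15) = 144 - (-150) = 294

294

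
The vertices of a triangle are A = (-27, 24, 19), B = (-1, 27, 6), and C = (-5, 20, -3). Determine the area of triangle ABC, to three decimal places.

176.508

AB = (26, 3, -13),  AC = (22, -4, -22)
i: 3·(-22) - (-13)·(-4) = -66 - 52 = -118
j: (-13)·22 - 26·(-22) = -286 - (-572) = 286
k: 26·(-4) - 3·22 = -104 - 66 = -170
AB × AC = (-118, 286, -170)
|AB × AC| = √124620 ≈ 353.0156
area = ½ · 353.0156 ≈ 176.508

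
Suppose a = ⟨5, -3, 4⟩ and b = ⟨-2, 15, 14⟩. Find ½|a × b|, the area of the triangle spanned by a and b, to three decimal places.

i: (-3)·14 - 4·15 = -42 - 60 = -102
j: 4·(-2) - 5·14 = -8 - 70 = -78
k: 5·15 - (-3)·(-2) = 75 - 6 = 69
a × b = (-102, -78, 69)
|a × b| = √((-102)² + (-78)² + 69²) = √21249 ≈ 145.7704
area = ½ · 145.7704 ≈ 72.885

72.885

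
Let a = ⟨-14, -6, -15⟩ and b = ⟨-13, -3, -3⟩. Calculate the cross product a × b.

(-27, 153, -36)

i: (-6)·(-3) - (-15)·(-3) = 18 - 45 = -27
j: (-15)·(-13) - (-14)·(-3) = 195 - 42 = 153
k: (-14)·(-3) - (-6)·(-13) = 42 - 78 = -36
a × b = (-27, 153, -36)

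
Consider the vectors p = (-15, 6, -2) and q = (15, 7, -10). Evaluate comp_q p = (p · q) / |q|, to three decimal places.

-8.429

p · q = (-15)·15 + 6·7 + (-2)·(-10) = -225 + 42 + 20 = -163
|q| = √(225 + 49 + 100) = √374 ≈ 19.3391
comp_q p = -163 / √374 ≈ -8.429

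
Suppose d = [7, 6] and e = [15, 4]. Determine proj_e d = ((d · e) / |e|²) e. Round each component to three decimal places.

d · e = 7·15 + 6·4 = 105 + 24 = 129
|e|² = 225 + 16 = 241
proj_e d = (129/241) · (15, 4) ≈ (8.029, 2.141)

(8.029, 2.141)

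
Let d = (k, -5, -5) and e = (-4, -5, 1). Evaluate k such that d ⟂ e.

d · e = k·(-4) + (-5)·(-5) + (-5)·1 = 20 - 4k
Set equal to 0: -4k = -20, so k = 5.

5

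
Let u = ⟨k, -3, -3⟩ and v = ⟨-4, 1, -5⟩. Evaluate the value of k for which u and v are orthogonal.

3

u · v = k·(-4) + (-3)·1 + (-3)·(-5) = 12 - 4k
Set equal to 0: -4k = -12, so k = 3.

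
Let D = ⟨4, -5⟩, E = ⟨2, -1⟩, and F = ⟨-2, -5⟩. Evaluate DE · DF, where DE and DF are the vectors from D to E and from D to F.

DE = E − D = (-2, 4)
DF = F − D = (-6, 0)
DE · DF = (-2)·(-6) + 4·0 = 12 + 0 = 12

12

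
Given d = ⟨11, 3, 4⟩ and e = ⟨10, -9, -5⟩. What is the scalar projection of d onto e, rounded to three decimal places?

4.389

d · e = 11·10 + 3·(-9) + 4·(-5) = 110 - 27 - 20 = 63
|e| = √(100 + 81 + 25) = √206 ≈ 14.3527
comp_e d = 63 / √206 ≈ 4.389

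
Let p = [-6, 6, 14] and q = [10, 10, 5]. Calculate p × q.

(-110, 170, -120)

i: 6·5 - 14·10 = 30 - 140 = -110
j: 14·10 - (-6)·5 = 140 - (-30) = 170
k: (-6)·10 - 6·10 = -60 - 60 = -120
p × q = (-110, 170, -120)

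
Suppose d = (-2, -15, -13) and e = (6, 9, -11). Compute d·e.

-4

d · e = (-2)·6 + (-15)·9 + (-13)·(-11) = -12 - 135 + 143 = -4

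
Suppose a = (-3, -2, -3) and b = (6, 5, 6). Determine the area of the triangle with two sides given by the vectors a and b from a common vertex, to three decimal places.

2.121

i: (-2)·6 - (-3)·5 = -12 - (-15) = 3
j: (-3)·6 - (-3)·6 = -18 - (-18) = 0
k: (-3)·5 - (-2)·6 = -15 - (-12) = -3
a × b = (3, 0, -3)
|a × b| = √(3² + 0² + (-3)²) = √18 ≈ 4.2426
area = ½ · 4.2426 ≈ 2.121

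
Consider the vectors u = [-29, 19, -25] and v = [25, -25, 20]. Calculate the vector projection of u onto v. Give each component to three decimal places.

(-25.758, 25.758, -20.606)

u · v = (-29)·25 + 19·(-25) + (-25)·20 = -725 - 475 - 500 = -1700
|v|² = 625 + 625 + 400 = 1650
proj_v u = (-1700/1650) · (25, -25, 20) ≈ (-25.758, 25.758, -20.606)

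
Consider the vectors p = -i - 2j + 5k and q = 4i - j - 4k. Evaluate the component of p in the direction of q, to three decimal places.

p · q = (-1)·4 + (-2)·(-1) + 5·(-4) = -4 + 2 - 20 = -22
|q| = √(16 + 1 + 16) = √33 ≈ 5.7446
comp_q p = -22 / √33 ≈ -3.830

-3.830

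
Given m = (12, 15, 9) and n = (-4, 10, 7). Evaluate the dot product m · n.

165

m · n = 12·(-4) + 15·10 + 9·7 = -48 + 150 + 63 = 165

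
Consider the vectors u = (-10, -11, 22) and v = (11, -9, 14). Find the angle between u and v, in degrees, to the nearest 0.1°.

u · v = (-10)·11 + (-11)·(-9) + 22·14 = -110 + 99 + 308 = 297
|u|² = 100 + 121 + 484 = 705,  |u| = √705 ≈ 26.551836
|v|² = 121 + 81 + 196 = 398,  |v| = √398 ≈ 19.949937
cos θ = 297 / (26.551836 · 19.949937) ≈ 0.56069
θ = arccos(0.56069) ≈ 55.9°

55.9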